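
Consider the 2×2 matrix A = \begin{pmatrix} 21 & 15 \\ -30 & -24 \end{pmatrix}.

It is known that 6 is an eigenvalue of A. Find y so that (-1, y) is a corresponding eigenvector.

1

We need (A - 6I)v = 0.
A - 6I = [[15, 15], [-30, -30]].
Row 1: (15)·-1 + (15)·y = 0
Row 2: (-30)·-1 + (-30)·y = 0
Solving gives y = 1.
Check: A·(-1, 1) = (-6, 6) = 6·(-1, 1).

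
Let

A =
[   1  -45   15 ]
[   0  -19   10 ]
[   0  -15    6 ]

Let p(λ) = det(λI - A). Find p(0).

p(0) = det(0·I − A) = det(−A) = (−1)^3·det(A).
det(A) = 36, so p(0) = -36.

-36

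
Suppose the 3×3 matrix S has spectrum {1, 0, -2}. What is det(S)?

0

det(S) is the product of the eigenvalues: (1) · (0) · (-2) = 0.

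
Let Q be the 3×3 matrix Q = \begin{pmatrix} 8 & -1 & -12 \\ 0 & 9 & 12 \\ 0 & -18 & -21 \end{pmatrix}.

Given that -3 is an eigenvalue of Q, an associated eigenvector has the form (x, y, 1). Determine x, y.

We need (Q + 3I)v = 0.
Q + 3I = [[11, -1, -12], [0, 12, 12], [0, -18, -18]].
Row 1: (11)·x + (-1)·y + (-12)·1 = 0
Row 2: (0)·x + (12)·y + (12)·1 = 0
Row 3: (0)·x + (-18)·y + (-18)·1 = 0
Solving gives x = 1, y = -1.
Check: Q·(1, -1, 1) = (-3, 3, -3) = -3·(1, -1, 1).

1, -1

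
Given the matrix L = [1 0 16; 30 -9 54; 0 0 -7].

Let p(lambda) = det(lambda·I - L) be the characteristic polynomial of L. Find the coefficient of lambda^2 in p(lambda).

15

The coefficient of lambda^2 of det(lambda·I - L) is −trace(L).
trace(L) = (1) + (-9) + (-7) = -15, so the coefficient is 15.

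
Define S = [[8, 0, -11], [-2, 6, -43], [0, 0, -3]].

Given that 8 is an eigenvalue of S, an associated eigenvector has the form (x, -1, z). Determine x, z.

We need (S - 8I)v = 0.
S - 8I = [[0, 0, -11], [-2, -2, -43], [0, 0, -11]].
Row 1: (0)·x + (0)·-1 + (-11)·z = 0
Row 2: (-2)·x + (-2)·-1 + (-43)·z = 0
Row 3: (0)·x + (0)·-1 + (-11)·z = 0
Solving gives x = 1, z = 0.
Check: S·(1, -1, 0) = (8, -8, 0) = 8·(1, -1, 0).

1, 0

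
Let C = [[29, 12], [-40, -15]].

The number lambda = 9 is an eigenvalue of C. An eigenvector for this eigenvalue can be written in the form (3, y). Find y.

We need (C - 9I)v = 0.
C - 9I = [[20, 12], [-40, -24]].
Row 1: (20)·3 + (12)·y = 0
Row 2: (-40)·3 + (-24)·y = 0
Solving gives y = -5.
Check: C·(3, -5) = (27, -45) = 9·(3, -5).

-5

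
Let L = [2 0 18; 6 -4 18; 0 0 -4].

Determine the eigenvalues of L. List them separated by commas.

-4, -4, 2

The characteristic polynomial is p(λ) = det(λI - L).
Expanding along the first row, p(λ) = λ^3 + 6λ^2 - 32.
Since p(2) = 0, λ = 2 is a root.
Factor out (λ - 2): p(λ) = (λ - 2)·(λ^2 + 8λ + 16).
The quadratic factor is (λ + 4)^2.
Eigenvalues: -4, -4, 2.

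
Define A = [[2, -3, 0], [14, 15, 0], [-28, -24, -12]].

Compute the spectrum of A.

-12, 8, 9

Set up det(λI - A) = 0.
Expanding along the first row, p(λ) = λ^3 - 5λ^2 - 132λ + 864.
Since p(8) = 0, λ = 8 is a root.
Factor out (λ - 8): p(λ) = (λ - 8)·(λ^2 + 3λ - 108).
The quadratic factors as (λ + 12)·(λ - 9).
Eigenvalues: -12, 8, 9.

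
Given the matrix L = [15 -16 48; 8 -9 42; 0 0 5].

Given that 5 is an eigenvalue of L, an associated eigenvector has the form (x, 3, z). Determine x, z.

0, 1

We need (L - 5I)v = 0.
L - 5I = [[10, -16, 48], [8, -14, 42], [0, 0, 0]].
Row 1: (10)·x + (-16)·3 + (48)·z = 0
Row 2: (8)·x + (-14)·3 + (42)·z = 0
Row 3: (0)·x + (0)·3 + (0)·z = 0
Solving gives x = 0, z = 1.
Check: L·(0, 3, 1) = (0, 15, 5) = 5·(0, 3, 1).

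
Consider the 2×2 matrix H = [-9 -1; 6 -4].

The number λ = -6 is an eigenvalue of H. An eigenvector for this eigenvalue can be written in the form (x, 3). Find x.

We need (H + 6I)v = 0.
H + 6I = [[-3, -1], [6, 2]].
Row 1: (-3)·x + (-1)·3 = 0
Row 2: (6)·x + (2)·3 = 0
Solving gives x = -1.
Check: H·(-1, 3) = (6, -18) = -6·(-1, 3).

-1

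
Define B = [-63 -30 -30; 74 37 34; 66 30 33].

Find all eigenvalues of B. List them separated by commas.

-3, 3, 7

Set up det(μI - B) = 0.
Expanding the 3×3 determinant: p(μ) = μ^3 - 7μ^2 - 9μ + 63.
Since p(7) = 0, μ = 7 is a root.
Dividing by (μ - 7) leaves μ^2 - 9.
The quadratic factors as (μ + 3)·(μ - 3).
Eigenvalues: -3, 3, 7.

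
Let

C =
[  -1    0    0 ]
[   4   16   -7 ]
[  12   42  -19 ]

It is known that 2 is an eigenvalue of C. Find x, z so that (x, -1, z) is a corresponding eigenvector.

We need (C - 2I)v = 0.
C - 2I = [[-3, 0, 0], [4, 14, -7], [12, 42, -21]].
Row 1: (-3)·x + (0)·-1 + (0)·z = 0
Row 2: (4)·x + (14)·-1 + (-7)·z = 0
Row 3: (12)·x + (42)·-1 + (-21)·z = 0
Solving gives x = 0, z = -2.
Check: C·(0, -1, -2) = (0, -2, -4) = 2·(0, -1, -2).

0, -2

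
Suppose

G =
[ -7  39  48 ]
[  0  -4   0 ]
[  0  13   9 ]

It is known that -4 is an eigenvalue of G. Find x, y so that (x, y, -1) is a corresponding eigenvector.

-3, 1

We need (G + 4I)v = 0.
G + 4I = [[-3, 39, 48], [0, 0, 0], [0, 13, 13]].
Row 1: (-3)·x + (39)·y + (48)·-1 = 0
Row 2: (0)·x + (0)·y + (0)·-1 = 0
Row 3: (0)·x + (13)·y + (13)·-1 = 0
Solving gives x = -3, y = 1.
Check: G·(-3, 1, -1) = (12, -4, 4) = -4·(-3, 1, -1).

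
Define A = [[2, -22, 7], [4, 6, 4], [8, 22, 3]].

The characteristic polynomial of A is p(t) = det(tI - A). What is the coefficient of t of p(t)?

p(t) = t^3 - 11t^2 - 20t + 300.
The coefficient of t is -20.

-20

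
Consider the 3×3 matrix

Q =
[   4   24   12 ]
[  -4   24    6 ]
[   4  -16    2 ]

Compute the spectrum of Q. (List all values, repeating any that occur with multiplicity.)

8, 10, 12

The characteristic polynomial is p(t) = det(tI - Q).
Cofactor expansion gives p(t) = t^3 - 30t^2 + 296t - 960.
Try t = 8: p(8) = 0, so 8 is a root.
Factor out (t - 8): p(t) = (t - 8)·(t^2 - 22t + 120).
The quadratic factors as (t - 10)·(t - 12).
Eigenvalues: 8, 10, 12.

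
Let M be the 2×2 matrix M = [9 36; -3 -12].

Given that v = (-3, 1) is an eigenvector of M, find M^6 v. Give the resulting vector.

First find the eigenvalue: Mv = (9, -3) = -3·(-3, 1), so λ = -3.
Then M^6 v = λ^6·v = (-3)^6·(-3, 1) = 729·(-3, 1) = (-2187, 729).

(-2187, 729)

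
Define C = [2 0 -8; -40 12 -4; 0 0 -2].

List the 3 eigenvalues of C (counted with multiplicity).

-2, 2, 12

The characteristic polynomial is p(s) = det(sI - C).
Cofactor expansion gives p(s) = s^3 - 12s^2 - 4s + 48.
Try s = -2: p(-2) = 0, so -2 is a root.
Dividing by (s + 2) leaves s^2 - 14s + 24.
The quadratic factors as (s - 2)·(s - 12).
Eigenvalues: -2, 2, 12.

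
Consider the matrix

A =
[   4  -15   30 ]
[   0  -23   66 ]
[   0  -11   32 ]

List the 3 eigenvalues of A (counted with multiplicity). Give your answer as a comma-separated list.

-1, 4, 10

Compute the characteristic polynomial p(t) = det(tI - A).
Cofactor expansion gives p(t) = t^3 - 13t^2 + 26t + 40.
Try t = -1: p(-1) = 0, so -1 is a root.
Dividing by (t + 1) leaves t^2 - 14t + 40.
The quadratic factors as (t - 4)·(t - 10).
Eigenvalues: -1, 4, 10.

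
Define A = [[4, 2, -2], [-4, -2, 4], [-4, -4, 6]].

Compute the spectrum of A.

Set up det(sI - A) = 0.
Expanding along the first row, p(s) = s^3 - 8s^2 + 20s - 16.
Since p(2) = 0, s = 2 is a root.
Factor out (s - 2): p(s) = (s - 2)·(s^2 - 6s + 8).
The quadratic factors as (s - 2)·(s - 4).
Eigenvalues: 2, 2, 4.

2, 2, 4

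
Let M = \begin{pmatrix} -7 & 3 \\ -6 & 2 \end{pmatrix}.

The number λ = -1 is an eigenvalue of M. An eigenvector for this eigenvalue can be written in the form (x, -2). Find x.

-1

We need (M + 1I)v = 0.
M + 1I = [[-6, 3], [-6, 3]].
Row 1: (-6)·x + (3)·-2 = 0
Row 2: (-6)·x + (3)·-2 = 0
Solving gives x = -1.
Check: M·(-1, -2) = (1, 2) = -1·(-1, -2).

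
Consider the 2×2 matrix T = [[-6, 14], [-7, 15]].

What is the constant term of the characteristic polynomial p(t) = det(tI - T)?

8

p(0) = det(0·I − T) = det(−T) = (−1)^2·det(T).
det(T) = 8, so p(0) = 8.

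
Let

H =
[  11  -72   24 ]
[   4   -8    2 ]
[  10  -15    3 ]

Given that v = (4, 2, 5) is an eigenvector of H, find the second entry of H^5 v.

6250

First find the eigenvalue: Hv = (20, 10, 25) = 5·(4, 2, 5), so λ = 5.
Then H^5 v = λ^5·v = 5^5·(4, 2, 5) = 3125·(4, 2, 5) = (12500, 6250, 15625).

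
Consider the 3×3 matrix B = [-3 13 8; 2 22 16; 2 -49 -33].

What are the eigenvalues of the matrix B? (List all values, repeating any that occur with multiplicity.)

-9, -4, -1

Compute the characteristic polynomial p(λ) = det(λI - B).
Expanding along the first row, p(λ) = λ^3 + 14λ^2 + 49λ + 36.
Since p(-1) = 0, λ = -1 is a root.
Factor out (λ + 1): p(λ) = (λ + 1)·(λ^2 + 13λ + 36).
The quadratic factors as (λ + 9)·(λ + 4).
Eigenvalues: -9, -4, -1.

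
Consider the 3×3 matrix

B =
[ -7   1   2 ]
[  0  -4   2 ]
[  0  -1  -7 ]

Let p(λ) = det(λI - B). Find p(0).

210

p(0) = det(0·I − B) = det(−B) = (−1)^3·det(B).
det(B) = -210, so p(0) = 210.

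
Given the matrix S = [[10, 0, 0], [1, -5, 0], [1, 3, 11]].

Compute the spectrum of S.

-5, 10, 11

S is lower triangular, so its eigenvalues are the diagonal entries.
Diagonal: 10, -5, 11.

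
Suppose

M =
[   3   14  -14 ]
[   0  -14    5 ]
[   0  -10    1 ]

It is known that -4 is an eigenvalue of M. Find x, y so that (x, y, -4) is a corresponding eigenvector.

-4, -2

We need (M + 4I)v = 0.
M + 4I = [[7, 14, -14], [0, -10, 5], [0, -10, 5]].
Row 1: (7)·x + (14)·y + (-14)·-4 = 0
Row 2: (0)·x + (-10)·y + (5)·-4 = 0
Row 3: (0)·x + (-10)·y + (5)·-4 = 0
Solving gives x = -4, y = -2.
Check: M·(-4, -2, -4) = (16, 8, 16) = -4·(-4, -2, -4).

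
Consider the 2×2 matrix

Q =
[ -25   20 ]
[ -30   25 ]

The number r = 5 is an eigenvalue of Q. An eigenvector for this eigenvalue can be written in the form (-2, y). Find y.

We need (Q - 5I)v = 0.
Q - 5I = [[-30, 20], [-30, 20]].
Row 1: (-30)·-2 + (20)·y = 0
Row 2: (-30)·-2 + (20)·y = 0
Solving gives y = -3.
Check: Q·(-2, -3) = (-10, -15) = 5·(-2, -3).

-3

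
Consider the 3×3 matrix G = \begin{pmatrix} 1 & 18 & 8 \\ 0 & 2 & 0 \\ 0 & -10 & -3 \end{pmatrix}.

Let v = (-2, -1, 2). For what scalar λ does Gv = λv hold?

2

Compute Gv: G·(-2, -1, 2) = (-4, -2, 4).
Since Gv = λv, compare component 1: -4 = λ·-2, so λ = 2.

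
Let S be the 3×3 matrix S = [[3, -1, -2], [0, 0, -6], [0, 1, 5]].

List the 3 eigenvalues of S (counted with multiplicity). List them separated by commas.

2, 3, 3

Compute the characteristic polynomial p(μ) = det(μI - S).
Expanding the 3×3 determinant: p(μ) = μ^3 - 8μ^2 + 21μ - 18.
Rational-root test: μ = 3 gives p(3) = 0.
Factor out (μ - 3): p(μ) = (μ - 3)·(μ^2 - 5μ + 6).
The quadratic factors as (μ - 2)·(μ - 3).
Eigenvalues: 2, 3, 3.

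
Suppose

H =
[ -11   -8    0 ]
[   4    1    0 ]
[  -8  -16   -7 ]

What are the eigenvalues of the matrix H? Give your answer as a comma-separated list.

The characteristic polynomial is p(λ) = det(λI - H).
Expanding along the first row, p(λ) = λ^3 + 17λ^2 + 91λ + 147.
Rational-root test: λ = -3 gives p(-3) = 0.
Dividing by (λ + 3) leaves λ^2 + 14λ + 49.
The quadratic factor is (λ + 7)^2.
Eigenvalues: -7, -7, -3.

-7, -7, -3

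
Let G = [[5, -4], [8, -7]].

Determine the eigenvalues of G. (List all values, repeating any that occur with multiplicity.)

-3, 1

det(G - λI) = (5 - λ)(-7 - λ) - (-4)·(8) = λ^2 + 2λ - 3.
This factors as (λ + 3)·(λ - 1) = 0.
Eigenvalues: -3, 1.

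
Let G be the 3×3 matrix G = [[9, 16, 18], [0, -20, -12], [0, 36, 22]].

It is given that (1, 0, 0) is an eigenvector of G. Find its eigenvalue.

9

Compute Gv: G·(1, 0, 0) = (9, 0, 0).
Since Gv = λv, compare component 1: 9 = λ·1, so λ = 9.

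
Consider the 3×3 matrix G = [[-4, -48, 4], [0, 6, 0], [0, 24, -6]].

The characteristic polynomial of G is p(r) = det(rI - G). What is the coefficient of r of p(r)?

p(r) = r^3 + 4r^2 - 36r - 144.
The coefficient of r is -36.

-36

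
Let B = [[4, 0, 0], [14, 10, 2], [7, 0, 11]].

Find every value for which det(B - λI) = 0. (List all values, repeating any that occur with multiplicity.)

The characteristic polynomial is p(λ) = det(λI - B).
Cofactor expansion gives p(λ) = λ^3 - 25λ^2 + 194λ - 440.
Rational-root test: λ = 11 gives p(11) = 0.
Dividing by (λ - 11) leaves λ^2 - 14λ + 40.
The quadratic factors as (λ - 4)·(λ - 10).
Eigenvalues: 4, 10, 11.

4, 10, 11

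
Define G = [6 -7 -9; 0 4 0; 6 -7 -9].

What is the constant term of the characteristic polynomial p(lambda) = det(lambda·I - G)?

0

p(0) = det(0·I − G) = det(−G) = (−1)^3·det(G).
det(G) = 0, so p(0) = 0.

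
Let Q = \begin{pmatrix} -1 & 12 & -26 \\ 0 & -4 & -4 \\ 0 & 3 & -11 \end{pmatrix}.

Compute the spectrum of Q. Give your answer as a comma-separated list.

Compute the characteristic polynomial p(s) = det(sI - Q).
Expanding the 3×3 determinant: p(s) = s^3 + 16s^2 + 71s + 56.
Since p(-7) = 0, s = -7 is a root.
Dividing by (s + 7) leaves s^2 + 9s + 8.
The quadratic factors as (s + 8)·(s + 1).
Eigenvalues: -8, -7, -1.

-8, -7, -1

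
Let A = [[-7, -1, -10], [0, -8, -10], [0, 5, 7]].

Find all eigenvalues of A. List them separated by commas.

Compute the characteristic polynomial p(r) = det(rI - A).
Expanding along the first row, p(r) = r^3 + 8r^2 + r - 42.
Rational-root test: r = -3 gives p(-3) = 0.
Factor out (r + 3): p(r) = (r + 3)·(r^2 + 5r - 14).
The quadratic factors as (r + 7)·(r - 2).
Eigenvalues: -7, -3, 2.

-7, -3, 2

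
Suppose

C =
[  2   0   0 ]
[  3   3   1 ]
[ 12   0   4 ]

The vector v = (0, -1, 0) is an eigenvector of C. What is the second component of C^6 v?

-729

First find the eigenvalue: Cv = (0, -3, 0) = 3·(0, -1, 0), so λ = 3.
Then C^6 v = λ^6·v = 3^6·(0, -1, 0) = 729·(0, -1, 0) = (0, -729, 0).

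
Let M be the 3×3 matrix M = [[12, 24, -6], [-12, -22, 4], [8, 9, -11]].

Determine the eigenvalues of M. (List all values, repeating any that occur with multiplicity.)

The characteristic polynomial is p(t) = det(tI - M).
Cofactor expansion gives p(t) = t^3 + 21t^2 + 146t + 336.
Rational-root test: t = -6 gives p(-6) = 0.
Dividing by (t + 6) leaves t^2 + 15t + 56.
The quadratic factors as (t + 8)·(t + 7).
Eigenvalues: -8, -7, -6.

-8, -7, -6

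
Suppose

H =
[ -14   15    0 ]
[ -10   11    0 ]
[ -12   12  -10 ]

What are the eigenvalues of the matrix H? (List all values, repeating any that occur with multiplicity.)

-10, -4, 1

Set up det(μI - H) = 0.
Expanding along the first row, p(μ) = μ^3 + 13μ^2 + 26μ - 40.
Try μ = -4: p(-4) = 0, so -4 is a root.
Factor out (μ + 4): p(μ) = (μ + 4)·(μ^2 + 9μ - 10).
The quadratic factors as (μ + 10)·(μ - 1).
Eigenvalues: -10, -4, 1.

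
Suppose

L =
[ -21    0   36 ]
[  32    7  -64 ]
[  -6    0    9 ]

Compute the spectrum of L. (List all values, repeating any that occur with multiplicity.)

The characteristic polynomial is p(μ) = det(μI - L).
Cofactor expansion gives p(μ) = μ^3 + 5μ^2 - 57μ - 189.
Since p(-3) = 0, μ = -3 is a root.
Dividing by (μ + 3) leaves μ^2 + 2μ - 63.
The quadratic factors as (μ + 9)·(μ - 7).
Eigenvalues: -9, -3, 7.

-9, -3, 7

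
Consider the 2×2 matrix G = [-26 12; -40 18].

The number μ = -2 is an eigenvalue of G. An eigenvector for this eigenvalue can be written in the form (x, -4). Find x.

-2

We need (G + 2I)v = 0.
G + 2I = [[-24, 12], [-40, 20]].
Row 1: (-24)·x + (12)·-4 = 0
Row 2: (-40)·x + (20)·-4 = 0
Solving gives x = -2.
Check: G·(-2, -4) = (4, 8) = -2·(-2, -4).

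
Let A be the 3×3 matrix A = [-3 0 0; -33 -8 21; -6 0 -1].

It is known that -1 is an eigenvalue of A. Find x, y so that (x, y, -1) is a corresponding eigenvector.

0, -3

We need (A + 1I)v = 0.
A + 1I = [[-2, 0, 0], [-33, -7, 21], [-6, 0, 0]].
Row 1: (-2)·x + (0)·y + (0)·-1 = 0
Row 2: (-33)·x + (-7)·y + (21)·-1 = 0
Row 3: (-6)·x + (0)·y + (0)·-1 = 0
Solving gives x = 0, y = -3.
Check: A·(0, -3, -1) = (0, 3, 1) = -1·(0, -3, -1).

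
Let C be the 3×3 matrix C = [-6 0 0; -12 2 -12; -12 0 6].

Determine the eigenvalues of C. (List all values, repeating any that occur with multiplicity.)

Set up det(λI - C) = 0.
Expanding the 3×3 determinant: p(λ) = λ^3 - 2λ^2 - 36λ + 72.
Since p(2) = 0, λ = 2 is a root.
Factor out (λ - 2): p(λ) = (λ - 2)·(λ^2 - 36).
The quadratic factors as (λ + 6)·(λ - 6).
Eigenvalues: -6, 2, 6.

-6, 2, 6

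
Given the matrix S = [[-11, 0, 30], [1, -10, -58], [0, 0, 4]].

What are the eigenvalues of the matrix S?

Set up det(sI - S) = 0.
Expanding the 3×3 determinant: p(s) = s^3 + 17s^2 + 26s - 440.
Rational-root test: s = -11 gives p(-11) = 0.
Dividing by (s + 11) leaves s^2 + 6s - 40.
The quadratic factors as (s + 10)·(s - 4).
Eigenvalues: -11, -10, 4.

-11, -10, 4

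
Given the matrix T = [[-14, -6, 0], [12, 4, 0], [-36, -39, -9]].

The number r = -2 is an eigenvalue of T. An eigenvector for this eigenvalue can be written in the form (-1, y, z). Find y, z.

We need (T + 2I)v = 0.
T + 2I = [[-12, -6, 0], [12, 6, 0], [-36, -39, -7]].
Row 1: (-12)·-1 + (-6)·y + (0)·z = 0
Row 2: (12)·-1 + (6)·y + (0)·z = 0
Row 3: (-36)·-1 + (-39)·y + (-7)·z = 0
Solving gives y = 2, z = -6.
Check: T·(-1, 2, -6) = (2, -4, 12) = -2·(-1, 2, -6).

2, -6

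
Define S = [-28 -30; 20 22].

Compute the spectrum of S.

-8, 2

det(S - μI) = (-28 - μ)(22 - μ) - (-30)·(20) = μ^2 + 6μ - 16.
This factors as (μ + 8)·(μ - 2) = 0.
Eigenvalues: -8, 2.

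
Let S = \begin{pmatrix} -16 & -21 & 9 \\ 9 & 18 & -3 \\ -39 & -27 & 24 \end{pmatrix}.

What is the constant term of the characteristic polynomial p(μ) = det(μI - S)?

p(0) = det(0·I − S) = det(−S) = (−1)^3·det(S).
det(S) = 594, so p(0) = -594.

-594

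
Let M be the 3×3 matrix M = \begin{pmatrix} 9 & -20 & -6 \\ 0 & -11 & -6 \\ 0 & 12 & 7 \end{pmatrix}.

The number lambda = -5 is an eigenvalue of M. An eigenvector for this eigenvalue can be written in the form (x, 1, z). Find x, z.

We need (M + 5I)v = 0.
M + 5I = [[14, -20, -6], [0, -6, -6], [0, 12, 12]].
Row 1: (14)·x + (-20)·1 + (-6)·z = 0
Row 2: (0)·x + (-6)·1 + (-6)·z = 0
Row 3: (0)·x + (12)·1 + (12)·z = 0
Solving gives x = 1, z = -1.
Check: M·(1, 1, -1) = (-5, -5, 5) = -5·(1, 1, -1).

1, -1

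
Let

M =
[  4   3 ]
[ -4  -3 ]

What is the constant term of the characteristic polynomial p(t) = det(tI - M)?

p(0) = det(0·I − M) = det(−M) = (−1)^2·det(M).
det(M) = 0, so p(0) = 0.

0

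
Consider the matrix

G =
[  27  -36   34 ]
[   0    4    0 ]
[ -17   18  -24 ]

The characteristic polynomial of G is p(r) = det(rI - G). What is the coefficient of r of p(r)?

-58

p(r) = r^3 - 7r^2 - 58r + 280.
The coefficient of r is -58.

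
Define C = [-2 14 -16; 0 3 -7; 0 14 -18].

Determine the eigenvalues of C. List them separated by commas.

-11, -4, -2

Set up det(λI - C) = 0.
Expanding the 3×3 determinant: p(λ) = λ^3 + 17λ^2 + 74λ + 88.
Since p(-4) = 0, λ = -4 is a root.
Factor out (λ + 4): p(λ) = (λ + 4)·(λ^2 + 13λ + 22).
The quadratic factors as (λ + 11)·(λ + 2).
Eigenvalues: -11, -4, -2.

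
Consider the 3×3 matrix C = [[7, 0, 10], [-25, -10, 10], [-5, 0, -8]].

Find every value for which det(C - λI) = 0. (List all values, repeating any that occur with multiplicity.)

Compute the characteristic polynomial p(r) = det(rI - C).
Expanding along the first row, p(r) = r^3 + 11r^2 + 4r - 60.
Try r = -3: p(-3) = 0, so -3 is a root.
Dividing by (r + 3) leaves r^2 + 8r - 20.
The quadratic factors as (r + 10)·(r - 2).
Eigenvalues: -10, -3, 2.

-10, -3, 2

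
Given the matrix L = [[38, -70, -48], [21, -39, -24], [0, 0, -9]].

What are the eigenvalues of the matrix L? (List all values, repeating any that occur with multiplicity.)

-9, -4, 3

Compute the characteristic polynomial p(λ) = det(λI - L).
Expanding along the first row, p(λ) = λ^3 + 10λ^2 - 3λ - 108.
Rational-root test: λ = 3 gives p(3) = 0.
Factor out (λ - 3): p(λ) = (λ - 3)·(λ^2 + 13λ + 36).
The quadratic factors as (λ + 9)·(λ + 4).
Eigenvalues: -9, -4, 3.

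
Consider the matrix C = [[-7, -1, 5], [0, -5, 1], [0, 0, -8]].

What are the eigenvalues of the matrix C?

C is upper triangular, so its eigenvalues are the diagonal entries.
Diagonal: -7, -5, -8.

-8, -7, -5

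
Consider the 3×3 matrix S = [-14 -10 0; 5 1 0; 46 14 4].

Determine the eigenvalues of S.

The characteristic polynomial is p(lambda) = det(lambda·I - S).
Expanding the 3×3 determinant: p(lambda) = lambda^3 + 9·lambda^2 - 16·lambda - 144.
Since p(-4) = 0, lambda = -4 is a root.
Dividing by (lambda + 4) leaves lambda^2 + 5·lambda - 36.
The quadratic factors as (lambda + 9)·(lambda - 4).
Eigenvalues: -9, -4, 4.

-9, -4, 4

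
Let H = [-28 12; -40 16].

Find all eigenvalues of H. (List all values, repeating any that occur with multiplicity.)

det(H - rI) = (-28 - r)(16 - r) - (12)·(-40) = r^2 + 12r + 32.
This factors as (r + 8)·(r + 4) = 0.
Eigenvalues: -8, -4.

-8, -4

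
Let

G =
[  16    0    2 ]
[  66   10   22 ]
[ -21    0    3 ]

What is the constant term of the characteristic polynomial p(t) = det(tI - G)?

-900

p(0) = det(0·I − G) = det(−G) = (−1)^3·det(G).
det(G) = 900, so p(0) = -900.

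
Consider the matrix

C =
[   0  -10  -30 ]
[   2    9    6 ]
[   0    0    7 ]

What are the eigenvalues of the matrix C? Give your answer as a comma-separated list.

4, 5, 7

Set up det(sI - C) = 0.
Expanding the 3×3 determinant: p(s) = s^3 - 16s^2 + 83s - 140.
Rational-root test: s = 7 gives p(7) = 0.
Dividing by (s - 7) leaves s^2 - 9s + 20.
The quadratic factors as (s - 4)·(s - 5).
Eigenvalues: 4, 5, 7.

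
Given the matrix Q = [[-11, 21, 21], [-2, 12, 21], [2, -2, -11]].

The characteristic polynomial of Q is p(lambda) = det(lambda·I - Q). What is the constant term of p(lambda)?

p(lambda) = lambda^3 + 10·lambda^2 - 101·lambda - 990.
The constant term is -990.

-990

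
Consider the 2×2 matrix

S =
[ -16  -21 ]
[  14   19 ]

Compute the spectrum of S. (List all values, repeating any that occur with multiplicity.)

-2, 5

det(S - sI) = (-16 - s)(19 - s) - (-21)·(14) = s^2 - 3s - 10.
This factors as (s + 2)·(s - 5) = 0.
Eigenvalues: -2, 5.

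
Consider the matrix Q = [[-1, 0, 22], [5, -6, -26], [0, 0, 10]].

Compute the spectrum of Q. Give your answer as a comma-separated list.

Set up det(tI - Q) = 0.
Cofactor expansion gives p(t) = t^3 - 3t^2 - 64t - 60.
Rational-root test: t = -6 gives p(-6) = 0.
Factor out (t + 6): p(t) = (t + 6)·(t^2 - 9t - 10).
The quadratic factors as (t + 1)·(t - 10).
Eigenvalues: -6, -1, 10.

-6, -1, 10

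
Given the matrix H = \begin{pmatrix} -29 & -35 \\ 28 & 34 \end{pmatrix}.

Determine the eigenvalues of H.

-1, 6

det(H - lambda·I) = (-29 - lambda)(34 - lambda) - (-35)·(28) = lambda^2 - 5·lambda - 6.
This factors as (lambda + 1)·(lambda - 6) = 0.
Eigenvalues: -1, 6.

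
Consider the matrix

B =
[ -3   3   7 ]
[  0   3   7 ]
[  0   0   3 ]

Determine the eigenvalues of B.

B is upper triangular, so its eigenvalues are the diagonal entries.
Diagonal: -3, 3, 3.

-3, 3, 3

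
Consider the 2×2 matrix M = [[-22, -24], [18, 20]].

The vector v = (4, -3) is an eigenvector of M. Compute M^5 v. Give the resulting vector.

(-4096, 3072)

First find the eigenvalue: Mv = (-16, 12) = -4·(4, -3), so λ = -4.
Then M^5 v = λ^5·v = (-4)^5·(4, -3) = -1024·(4, -3) = (-4096, 3072).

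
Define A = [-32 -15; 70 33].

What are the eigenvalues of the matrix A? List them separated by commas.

-2, 3

det(A - lambda·I) = (-32 - lambda)(33 - lambda) - (-15)·(70) = lambda^2 - lambda - 6.
This factors as (lambda + 2)·(lambda - 3) = 0.
Eigenvalues: -2, 3.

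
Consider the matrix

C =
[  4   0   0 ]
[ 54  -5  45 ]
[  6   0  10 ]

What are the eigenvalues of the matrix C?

-5, 4, 10

Set up det(λI - C) = 0.
Expanding the 3×3 determinant: p(λ) = λ^3 - 9λ^2 - 30λ + 200.
Since p(4) = 0, λ = 4 is a root.
Dividing by (λ - 4) leaves λ^2 - 5λ - 50.
The quadratic factors as (λ + 5)·(λ - 10).
Eigenvalues: -5, 4, 10.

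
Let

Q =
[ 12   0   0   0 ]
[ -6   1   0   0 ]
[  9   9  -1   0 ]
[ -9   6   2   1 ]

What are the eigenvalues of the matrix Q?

-1, 1, 1, 12

Q is lower triangular, so its eigenvalues are the diagonal entries.
Diagonal: 12, 1, -1, 1.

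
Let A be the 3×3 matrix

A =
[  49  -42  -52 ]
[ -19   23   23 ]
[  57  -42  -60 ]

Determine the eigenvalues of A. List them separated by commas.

Compute the characteristic polynomial p(λ) = det(λI - A).
Expanding the 3×3 determinant: p(λ) = λ^3 - 12λ^2 - 61λ + 792.
Try λ = -8: p(-8) = 0, so -8 is a root.
Factor out (λ + 8): p(λ) = (λ + 8)·(λ^2 - 20λ + 99).
The quadratic factors as (λ - 9)·(λ - 11).
Eigenvalues: -8, 9, 11.

-8, 9, 11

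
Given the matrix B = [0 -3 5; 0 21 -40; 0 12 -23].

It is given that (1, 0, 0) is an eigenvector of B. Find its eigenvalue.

Compute Bv: B·(1, 0, 0) = (0, 0, 0).
Since Bv = λv, compare component 1: 0 = λ·1, so λ = 0.

0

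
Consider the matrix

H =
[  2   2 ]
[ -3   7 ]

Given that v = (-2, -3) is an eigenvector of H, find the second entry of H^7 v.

First find the eigenvalue: Hv = (-10, -15) = 5·(-2, -3), so λ = 5.
Then H^7 v = λ^7·v = 5^7·(-2, -3) = 78125·(-2, -3) = (-156250, -234375).

-234375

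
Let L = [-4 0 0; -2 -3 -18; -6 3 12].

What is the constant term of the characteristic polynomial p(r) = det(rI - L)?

72

p(0) = det(0·I − L) = det(−L) = (−1)^3·det(L).
det(L) = -72, so p(0) = 72.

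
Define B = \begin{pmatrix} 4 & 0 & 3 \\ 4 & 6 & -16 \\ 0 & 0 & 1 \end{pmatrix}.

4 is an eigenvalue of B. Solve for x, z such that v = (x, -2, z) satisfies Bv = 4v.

1, 0

We need (B - 4I)v = 0.
B - 4I = [[0, 0, 3], [4, 2, -16], [0, 0, -3]].
Row 1: (0)·x + (0)·-2 + (3)·z = 0
Row 2: (4)·x + (2)·-2 + (-16)·z = 0
Row 3: (0)·x + (0)·-2 + (-3)·z = 0
Solving gives x = 1, z = 0.
Check: B·(1, -2, 0) = (4, -8, 0) = 4·(1, -2, 0).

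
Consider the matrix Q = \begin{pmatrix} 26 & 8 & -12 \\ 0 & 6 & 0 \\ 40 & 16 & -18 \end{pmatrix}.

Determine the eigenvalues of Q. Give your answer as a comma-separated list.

2, 6, 6

Compute the characteristic polynomial p(s) = det(sI - Q).
Expanding along the first row, p(s) = s^3 - 14s^2 + 60s - 72.
Try s = 6: p(6) = 0, so 6 is a root.
Factor out (s - 6): p(s) = (s - 6)·(s^2 - 8s + 12).
The quadratic factors as (s - 2)·(s - 6).
Eigenvalues: 2, 6, 6.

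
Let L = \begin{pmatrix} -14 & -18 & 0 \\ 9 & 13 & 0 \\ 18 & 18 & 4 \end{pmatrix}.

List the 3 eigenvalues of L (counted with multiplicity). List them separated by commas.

-5, 4, 4

Set up det(λI - L) = 0.
Cofactor expansion gives p(λ) = λ^3 - 3λ^2 - 24λ + 80.
Try λ = 4: p(4) = 0, so 4 is a root.
Factor out (λ - 4): p(λ) = (λ - 4)·(λ^2 + λ - 20).
The quadratic factors as (λ + 5)·(λ - 4).
Eigenvalues: -5, 4, 4.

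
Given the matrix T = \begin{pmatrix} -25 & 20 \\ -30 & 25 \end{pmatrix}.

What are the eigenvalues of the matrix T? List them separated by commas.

det(T - λI) = (-25 - λ)(25 - λ) - (20)·(-30) = λ^2 - 25.
This factors as (λ + 5)·(λ - 5) = 0.
Eigenvalues: -5, 5.

-5, 5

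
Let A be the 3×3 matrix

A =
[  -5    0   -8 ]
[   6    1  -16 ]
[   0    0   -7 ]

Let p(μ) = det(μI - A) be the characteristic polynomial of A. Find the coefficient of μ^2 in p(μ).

The coefficient of μ^2 of det(μI - A) is −trace(A).
trace(A) = (-5) + (1) + (-7) = -11, so the coefficient is 11.

11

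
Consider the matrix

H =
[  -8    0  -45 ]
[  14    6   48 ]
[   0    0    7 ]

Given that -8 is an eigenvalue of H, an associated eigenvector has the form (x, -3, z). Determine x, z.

3, 0

We need (H + 8I)v = 0.
H + 8I = [[0, 0, -45], [14, 14, 48], [0, 0, 15]].
Row 1: (0)·x + (0)·-3 + (-45)·z = 0
Row 2: (14)·x + (14)·-3 + (48)·z = 0
Row 3: (0)·x + (0)·-3 + (15)·z = 0
Solving gives x = 3, z = 0.
Check: H·(3, -3, 0) = (-24, 24, 0) = -8·(3, -3, 0).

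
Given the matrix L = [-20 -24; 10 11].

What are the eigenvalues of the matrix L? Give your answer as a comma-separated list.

-5, -4

det(L - λI) = (-20 - λ)(11 - λ) - (-24)·(10) = λ^2 + 9λ + 20.
This factors as (λ + 5)·(λ + 4) = 0.
Eigenvalues: -5, -4.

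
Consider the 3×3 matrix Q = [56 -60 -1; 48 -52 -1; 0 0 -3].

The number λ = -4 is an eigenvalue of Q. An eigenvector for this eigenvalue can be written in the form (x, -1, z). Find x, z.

We need (Q + 4I)v = 0.
Q + 4I = [[60, -60, -1], [48, -48, -1], [0, 0, 1]].
Row 1: (60)·x + (-60)·-1 + (-1)·z = 0
Row 2: (48)·x + (-48)·-1 + (-1)·z = 0
Row 3: (0)·x + (0)·-1 + (1)·z = 0
Solving gives x = -1, z = 0.
Check: Q·(-1, -1, 0) = (4, 4, 0) = -4·(-1, -1, 0).

-1, 0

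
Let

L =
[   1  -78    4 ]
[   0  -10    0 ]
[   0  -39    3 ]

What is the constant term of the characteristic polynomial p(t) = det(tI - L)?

30

p(0) = det(0·I − L) = det(−L) = (−1)^3·det(L).
det(L) = -30, so p(0) = 30.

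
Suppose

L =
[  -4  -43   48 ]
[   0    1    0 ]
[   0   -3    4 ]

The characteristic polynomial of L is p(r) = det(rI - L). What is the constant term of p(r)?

p(r) = r^3 - r^2 - 16r + 16.
The constant term is 16.

16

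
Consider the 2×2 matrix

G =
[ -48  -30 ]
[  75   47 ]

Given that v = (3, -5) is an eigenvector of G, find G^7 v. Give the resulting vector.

(384, -640)

First find the eigenvalue: Gv = (6, -10) = 2·(3, -5), so λ = 2.
Then G^7 v = λ^7·v = 2^7·(3, -5) = 128·(3, -5) = (384, -640).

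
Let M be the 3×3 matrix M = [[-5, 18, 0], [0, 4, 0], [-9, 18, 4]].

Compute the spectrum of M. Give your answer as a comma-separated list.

Compute the characteristic polynomial p(λ) = det(λI - M).
Expanding the 3×3 determinant: p(λ) = λ^3 - 3λ^2 - 24λ + 80.
Rational-root test: λ = -5 gives p(-5) = 0.
Dividing by (λ + 5) leaves λ^2 - 8λ + 16.
The quadratic factor is (λ - 4)^2.
Eigenvalues: -5, 4, 4.

-5, 4, 4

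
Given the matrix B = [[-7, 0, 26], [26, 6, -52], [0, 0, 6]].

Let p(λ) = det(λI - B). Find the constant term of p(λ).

p(λ) = λ^3 - 5λ^2 - 48λ + 252.
The constant term is 252.

252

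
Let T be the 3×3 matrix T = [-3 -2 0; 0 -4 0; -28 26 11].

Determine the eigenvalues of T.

Set up det(lambda·I - T) = 0.
Expanding along the first row, p(lambda) = lambda^3 - 4·lambda^2 - 65·lambda - 132.
Rational-root test: lambda = -3 gives p(-3) = 0.
Factor out (lambda + 3): p(lambda) = (lambda + 3)·(lambda^2 - 7·lambda - 44).
The quadratic factors as (lambda + 4)·(lambda - 11).
Eigenvalues: -4, -3, 11.

-4, -3, 11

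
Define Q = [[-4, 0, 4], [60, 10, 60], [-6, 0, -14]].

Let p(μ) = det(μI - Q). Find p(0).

-800

p(0) = det(0·I − Q) = det(−Q) = (−1)^3·det(Q).
det(Q) = 800, so p(0) = -800.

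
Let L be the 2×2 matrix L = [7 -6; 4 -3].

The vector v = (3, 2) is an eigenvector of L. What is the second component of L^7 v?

4374

First find the eigenvalue: Lv = (9, 6) = 3·(3, 2), so λ = 3.
Then L^7 v = λ^7·v = 3^7·(3, 2) = 2187·(3, 2) = (6561, 4374).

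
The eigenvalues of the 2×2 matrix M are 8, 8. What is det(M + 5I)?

If M has eigenvalues 8, 8, then M + 5I has eigenvalues 13, 13.
det(M + 5I) = (13) · (13) = 169.

169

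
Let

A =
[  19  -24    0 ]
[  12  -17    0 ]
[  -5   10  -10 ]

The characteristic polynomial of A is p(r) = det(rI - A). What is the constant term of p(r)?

-350

p(r) = r^3 + 8r^2 - 55r - 350.
The constant term is -350.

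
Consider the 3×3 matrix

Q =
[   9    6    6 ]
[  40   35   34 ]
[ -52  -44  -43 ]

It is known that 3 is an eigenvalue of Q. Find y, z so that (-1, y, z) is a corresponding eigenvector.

-3, 4

We need (Q - 3I)v = 0.
Q - 3I = [[6, 6, 6], [40, 32, 34], [-52, -44, -46]].
Row 1: (6)·-1 + (6)·y + (6)·z = 0
Row 2: (40)·-1 + (32)·y + (34)·z = 0
Row 3: (-52)·-1 + (-44)·y + (-46)·z = 0
Solving gives y = -3, z = 4.
Check: Q·(-1, -3, 4) = (-3, -9, 12) = 3·(-1, -3, 4).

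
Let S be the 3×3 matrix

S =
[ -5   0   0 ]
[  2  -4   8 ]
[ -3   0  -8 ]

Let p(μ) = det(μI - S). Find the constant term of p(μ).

p(μ) = μ^3 + 17μ^2 + 92μ + 160.
The constant term is 160.

160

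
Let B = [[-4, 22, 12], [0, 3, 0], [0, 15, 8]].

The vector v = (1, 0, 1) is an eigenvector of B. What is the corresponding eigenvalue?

8

Compute Bv: B·(1, 0, 1) = (8, 0, 8).
Since Bv = λv, compare component 1: 8 = λ·1, so λ = 8.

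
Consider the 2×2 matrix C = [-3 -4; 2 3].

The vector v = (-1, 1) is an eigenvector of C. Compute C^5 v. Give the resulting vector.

(-1, 1)

First find the eigenvalue: Cv = (-1, 1) = 1·(-1, 1), so λ = 1.
Then C^5 v = λ^5·v = 1^5·(-1, 1) = 1·(-1, 1) = (-1, 1).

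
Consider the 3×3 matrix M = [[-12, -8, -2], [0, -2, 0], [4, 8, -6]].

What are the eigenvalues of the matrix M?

-10, -8, -2

The characteristic polynomial is p(λ) = det(λI - M).
Cofactor expansion gives p(λ) = λ^3 + 20λ^2 + 116λ + 160.
Since p(-10) = 0, λ = -10 is a root.
Dividing by (λ + 10) leaves λ^2 + 10λ + 16.
The quadratic factors as (λ + 8)·(λ + 2).
Eigenvalues: -10, -8, -2.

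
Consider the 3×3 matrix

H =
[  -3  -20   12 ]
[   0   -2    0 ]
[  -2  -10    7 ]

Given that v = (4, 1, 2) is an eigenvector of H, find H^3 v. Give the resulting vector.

(-32, -8, -16)

First find the eigenvalue: Hv = (-8, -2, -4) = -2·(4, 1, 2), so λ = -2.
Then H^3 v = λ^3·v = (-2)^3·(4, 1, 2) = -8·(4, 1, 2) = (-32, -8, -16).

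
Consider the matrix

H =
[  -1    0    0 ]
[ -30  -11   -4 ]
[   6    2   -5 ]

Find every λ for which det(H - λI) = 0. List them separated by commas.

Compute the characteristic polynomial p(λ) = det(λI - H).
Expanding along the first row, p(λ) = λ^3 + 17λ^2 + 79λ + 63.
Rational-root test: λ = -1 gives p(-1) = 0.
Factor out (λ + 1): p(λ) = (λ + 1)·(λ^2 + 16λ + 63).
The quadratic factors as (λ + 9)·(λ + 7).
Eigenvalues: -9, -7, -1.

-9, -7, -1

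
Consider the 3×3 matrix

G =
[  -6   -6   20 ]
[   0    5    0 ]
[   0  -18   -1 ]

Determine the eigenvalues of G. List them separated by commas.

The characteristic polynomial is p(λ) = det(λI - G).
Expanding along the first row, p(λ) = λ^3 + 2λ^2 - 29λ - 30.
Rational-root test: λ = -1 gives p(-1) = 0.
Factor out (λ + 1): p(λ) = (λ + 1)·(λ^2 + λ - 30).
The quadratic factors as (λ + 6)·(λ - 5).
Eigenvalues: -6, -1, 5.

-6, -1, 5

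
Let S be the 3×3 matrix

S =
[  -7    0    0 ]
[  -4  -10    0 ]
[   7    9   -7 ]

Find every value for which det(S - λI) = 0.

-10, -7, -7

S is lower triangular, so its eigenvalues are the diagonal entries.
Diagonal: -7, -10, -7.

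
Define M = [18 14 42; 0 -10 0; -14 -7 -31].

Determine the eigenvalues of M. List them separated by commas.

-10, -10, -3

Set up det(λI - M) = 0.
Cofactor expansion gives p(λ) = λ^3 + 23λ^2 + 160λ + 300.
Since p(-10) = 0, λ = -10 is a root.
Dividing by (λ + 10) leaves λ^2 + 13λ + 30.
The quadratic factors as (λ + 10)·(λ + 3).
Eigenvalues: -10, -10, -3.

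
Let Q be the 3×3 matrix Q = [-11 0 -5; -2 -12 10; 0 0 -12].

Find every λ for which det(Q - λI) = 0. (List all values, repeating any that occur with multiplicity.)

The characteristic polynomial is p(lambda) = det(lambda·I - Q).
Expanding the 3×3 determinant: p(lambda) = lambda^3 + 35·lambda^2 + 408·lambda + 1584.
Since p(-11) = 0, lambda = -11 is a root.
Factor out (lambda + 11): p(lambda) = (lambda + 11)·(lambda^2 + 24·lambda + 144).
The quadratic factor is (lambda + 12)^2.
Eigenvalues: -12, -12, -11.

-12, -12, -11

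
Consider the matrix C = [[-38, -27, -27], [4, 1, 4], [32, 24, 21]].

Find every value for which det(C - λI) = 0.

-11, -3, -2

The characteristic polynomial is p(λ) = det(λI - C).
Expanding the 3×3 determinant: p(λ) = λ^3 + 16λ^2 + 61λ + 66.
Try λ = -3: p(-3) = 0, so -3 is a root.
Dividing by (λ + 3) leaves λ^2 + 13λ + 22.
The quadratic factors as (λ + 11)·(λ + 2).
Eigenvalues: -11, -3, -2.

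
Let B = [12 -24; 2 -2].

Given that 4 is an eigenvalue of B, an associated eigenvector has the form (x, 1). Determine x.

3

We need (B - 4I)v = 0.
B - 4I = [[8, -24], [2, -6]].
Row 1: (8)·x + (-24)·1 = 0
Row 2: (2)·x + (-6)·1 = 0
Solving gives x = 3.
Check: B·(3, 1) = (12, 4) = 4·(3, 1).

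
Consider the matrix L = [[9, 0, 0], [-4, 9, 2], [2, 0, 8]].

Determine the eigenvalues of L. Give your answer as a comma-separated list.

8, 9, 9

Compute the characteristic polynomial p(lambda) = det(lambda·I - L).
Expanding along the first row, p(lambda) = lambda^3 - 26·lambda^2 + 225·lambda - 648.
Try lambda = 9: p(9) = 0, so 9 is a root.
Dividing by (lambda - 9) leaves lambda^2 - 17·lambda + 72.
The quadratic factors as (lambda - 8)·(lambda - 9).
Eigenvalues: 8, 9, 9.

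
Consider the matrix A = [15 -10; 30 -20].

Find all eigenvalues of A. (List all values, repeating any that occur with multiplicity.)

-5, 0

det(A - tI) = (15 - t)(-20 - t) - (-10)·(30) = t^2 + 5t.
This factors as (t + 5)·t = 0.
Eigenvalues: -5, 0.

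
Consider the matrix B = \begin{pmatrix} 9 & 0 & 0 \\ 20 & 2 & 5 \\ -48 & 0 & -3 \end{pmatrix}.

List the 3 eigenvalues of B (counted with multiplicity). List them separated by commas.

The characteristic polynomial is p(μ) = det(μI - B).
Expanding along the first row, p(μ) = μ^3 - 8μ^2 - 15μ + 54.
Rational-root test: μ = 2 gives p(2) = 0.
Dividing by (μ - 2) leaves μ^2 - 6μ - 27.
The quadratic factors as (μ + 3)·(μ - 9).
Eigenvalues: -3, 2, 9.

-3, 2, 9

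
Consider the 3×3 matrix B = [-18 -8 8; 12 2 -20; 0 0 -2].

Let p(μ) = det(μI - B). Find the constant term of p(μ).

p(μ) = μ^3 + 18μ^2 + 92μ + 120.
The constant term is 120.

120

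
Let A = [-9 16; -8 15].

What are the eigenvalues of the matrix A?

det(A - μI) = (-9 - μ)(15 - μ) - (16)·(-8) = μ^2 - 6μ - 7.
This factors as (μ + 1)·(μ - 7) = 0.
Eigenvalues: -1, 7.

-1, 7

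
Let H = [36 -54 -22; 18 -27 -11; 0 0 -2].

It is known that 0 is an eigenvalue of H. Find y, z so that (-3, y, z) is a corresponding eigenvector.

-2, 0

We need (H)v = 0.
H = [[36, -54, -22], [18, -27, -11], [0, 0, -2]].
Row 1: (36)·-3 + (-54)·y + (-22)·z = 0
Row 2: (18)·-3 + (-27)·y + (-11)·z = 0
Row 3: (0)·-3 + (0)·y + (-2)·z = 0
Solving gives y = -2, z = 0.
Check: H·(-3, -2, 0) = (0, 0, 0) = 0·(-3, -2, 0).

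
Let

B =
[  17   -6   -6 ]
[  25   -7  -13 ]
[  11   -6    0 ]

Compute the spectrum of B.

Set up det(lambda·I - B) = 0.
Expanding along the first row, p(lambda) = lambda^3 - 10·lambda^2 + 19·lambda + 30.
Since p(5) = 0, lambda = 5 is a root.
Dividing by (lambda - 5) leaves lambda^2 - 5·lambda - 6.
The quadratic factors as (lambda + 1)·(lambda - 6).
Eigenvalues: -1, 5, 6.

-1, 5, 6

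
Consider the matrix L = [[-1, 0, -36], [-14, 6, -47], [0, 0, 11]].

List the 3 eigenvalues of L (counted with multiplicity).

-1, 6, 11

Compute the characteristic polynomial p(λ) = det(λI - L).
Cofactor expansion gives p(λ) = λ^3 - 16λ^2 + 49λ + 66.
Rational-root test: λ = -1 gives p(-1) = 0.
Factor out (λ + 1): p(λ) = (λ + 1)·(λ^2 - 17λ + 66).
The quadratic factors as (λ - 6)·(λ - 11).
Eigenvalues: -1, 6, 11.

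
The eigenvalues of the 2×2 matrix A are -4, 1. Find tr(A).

-3

trace(A) is the sum of the eigenvalues: (-4) + (1) = -3.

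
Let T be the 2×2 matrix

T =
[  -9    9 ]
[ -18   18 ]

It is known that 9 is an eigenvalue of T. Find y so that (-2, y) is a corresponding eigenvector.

We need (T - 9I)v = 0.
T - 9I = [[-18, 9], [-18, 9]].
Row 1: (-18)·-2 + (9)·y = 0
Row 2: (-18)·-2 + (9)·y = 0
Solving gives y = -4.
Check: T·(-2, -4) = (-18, -36) = 9·(-2, -4).

-4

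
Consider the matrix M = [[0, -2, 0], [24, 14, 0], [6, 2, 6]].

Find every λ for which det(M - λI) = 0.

6, 6, 8

Compute the characteristic polynomial p(s) = det(sI - M).
Expanding along the first row, p(s) = s^3 - 20s^2 + 132s - 288.
Since p(6) = 0, s = 6 is a root.
Factor out (s - 6): p(s) = (s - 6)·(s^2 - 14s + 48).
The quadratic factors as (s - 6)·(s - 8).
Eigenvalues: 6, 6, 8.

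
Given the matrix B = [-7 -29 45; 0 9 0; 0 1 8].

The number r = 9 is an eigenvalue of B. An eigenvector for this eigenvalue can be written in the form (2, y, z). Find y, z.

2, 2

We need (B - 9I)v = 0.
B - 9I = [[-16, -29, 45], [0, 0, 0], [0, 1, -1]].
Row 1: (-16)·2 + (-29)·y + (45)·z = 0
Row 2: (0)·2 + (0)·y + (0)·z = 0
Row 3: (0)·2 + (1)·y + (-1)·z = 0
Solving gives y = 2, z = 2.
Check: B·(2, 2, 2) = (18, 18, 18) = 9·(2, 2, 2).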